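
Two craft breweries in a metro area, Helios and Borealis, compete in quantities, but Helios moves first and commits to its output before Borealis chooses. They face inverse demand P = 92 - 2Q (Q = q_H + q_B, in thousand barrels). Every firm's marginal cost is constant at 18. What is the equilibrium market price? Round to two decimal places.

36.50

Solve by backward induction. Given q_H, the follower Borealis maximises π_B = (92 - 2q_H - 2q_B)q_B - 18q_B.
Setting the follower's marginal profit to zero, 74 - 2q_H - 4q_B = 0, i.e. q_B = (74 - 2q_H)/4.
Helios substitutes q_B(q_H) into its own profit: π_H = q_H(92 - 2q_H - (74 - 2q_H)/2) - 18q_H = (55 - q_H)q_H - 18q_H.
Maximising: ∂π_H/∂q_H = 37 - 2q_H = 0, giving q_H = 37/2.
Then q_B = (74 - 2·(37/2))/4 = 37/4.
Total output Q = 111/4, so price P = 92 - 2·(111/4) = 73/2.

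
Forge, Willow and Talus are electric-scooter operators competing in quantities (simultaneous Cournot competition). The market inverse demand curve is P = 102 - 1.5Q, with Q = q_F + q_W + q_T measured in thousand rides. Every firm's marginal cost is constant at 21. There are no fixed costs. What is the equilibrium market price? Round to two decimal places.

41.25

A representative firm's profit is π_i = q_i(102 - 1.5Q) - 21q_i.
Setting ∂π_i/∂q_i = 0 with rivals' quantities fixed: 81 - 3q_i - (3/2)·Σ_{j≠i} q_j = 0.
By symmetry each firm produces the same amount; substituting Σ_{j≠i} q_j = 2q_i yields q_i = 81/6 = 27/2.
Total output Q = 81/2, so price P = 102 - (3/2)·(81/2) = 165/4.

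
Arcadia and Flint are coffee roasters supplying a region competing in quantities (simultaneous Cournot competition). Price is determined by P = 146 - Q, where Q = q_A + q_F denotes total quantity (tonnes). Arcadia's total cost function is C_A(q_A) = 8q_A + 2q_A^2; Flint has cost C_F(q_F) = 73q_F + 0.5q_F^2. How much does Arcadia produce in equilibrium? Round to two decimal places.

20.06

Arcadia's profit: π_A = (146 - Q)q_A - (8q_A + 2q_A²). Setting ∂π_A/∂q_A = 0: 138 - 6q_A - (q_F) = 0.
Flint's first-order condition: 73 - 3q_F - (q_A) = 0.
Best responses: q_A = (138 - q_F)/6, q_F = (73 - q_A)/3.
Substituting one into the other gives q_A = 341/17 and q_F = 300/17.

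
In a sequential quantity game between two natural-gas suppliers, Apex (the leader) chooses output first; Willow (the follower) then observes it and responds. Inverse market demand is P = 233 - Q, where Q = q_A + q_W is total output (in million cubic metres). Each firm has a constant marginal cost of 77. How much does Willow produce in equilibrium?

39

The follower Willow best-responds to any q_A: π_W = (233 - Q)q_W - 77q_W.
Follower FOC: 156 - q_A - 2q_W = 0, so q_W(q_A) = (156 - q_A)/2.
The leader anticipates this reaction. Substituting into P = 233 - Q gives P = 155 - (1/2)q_A, so π_A = (155 - (1/2)q_A)q_A - 77q_A.
The leader's first-order condition 78 - q_A = 0 yields q_A = 78.
Then q_W = (156 - 78)/2 = 39.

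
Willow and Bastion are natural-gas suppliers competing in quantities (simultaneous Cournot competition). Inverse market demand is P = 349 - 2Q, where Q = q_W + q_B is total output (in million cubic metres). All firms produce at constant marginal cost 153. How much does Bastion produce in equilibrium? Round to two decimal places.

Each firm earns π_i = (349 - 2Q)q_i - 153q_i.
Setting ∂π_i/∂q_i = 0 with rivals' quantities fixed: 196 - 4q_i - 2q_j = 0.
With identical firms every q_j equals q_i, so q_j = q_i and 196 = 6q_i, giving q_i = 98/3.

32.67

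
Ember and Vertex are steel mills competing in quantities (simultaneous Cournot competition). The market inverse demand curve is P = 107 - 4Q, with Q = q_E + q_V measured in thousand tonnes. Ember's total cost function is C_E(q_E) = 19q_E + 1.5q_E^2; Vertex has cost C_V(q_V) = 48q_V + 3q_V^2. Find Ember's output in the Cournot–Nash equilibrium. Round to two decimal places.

Ember's profit: π_E = (107 - 4Q)q_E - (19q_E + (3/2)q_E²). Setting ∂π_E/∂q_E = 0: 88 - 11q_E - 4(q_V) = 0.
Vertex's profit: π_V = (107 - 4Q)q_V - (48q_V + 3q_V²). Setting ∂π_V/∂q_V = 0: 59 - 14q_V - 4(q_E) = 0.
Best responses: q_E = (88 - 4q_V)/11, q_V = (59 - 4q_E)/14.
Solving the pair: q_E = 166/23, q_V = 99/46.

7.22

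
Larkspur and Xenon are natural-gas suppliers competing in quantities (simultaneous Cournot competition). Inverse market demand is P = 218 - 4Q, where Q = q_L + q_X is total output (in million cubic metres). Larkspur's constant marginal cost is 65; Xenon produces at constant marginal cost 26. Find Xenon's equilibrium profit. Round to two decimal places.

Larkspur's profit: π_L = (218 - 4Q)q_L - (65q_L). Setting ∂π_L/∂q_L = 0: 153 - 8q_L - 4(q_X) = 0.
Xenon's profit: π_X = (218 - 4Q)q_X - (26q_X). Setting ∂π_X/∂q_X = 0: 192 - 8q_X - 4(q_L) = 0.
Best responses: q_L = (153 - 4q_X)/8, q_X = (192 - 4q_L)/8.
Substituting one into the other gives q_L = 19/2 and q_X = 77/4.
Price P = 218 - 4·(115/4) = 103.
Xenon's profit: (103 - 26)·(77/4) = 1482.2500.

1482.25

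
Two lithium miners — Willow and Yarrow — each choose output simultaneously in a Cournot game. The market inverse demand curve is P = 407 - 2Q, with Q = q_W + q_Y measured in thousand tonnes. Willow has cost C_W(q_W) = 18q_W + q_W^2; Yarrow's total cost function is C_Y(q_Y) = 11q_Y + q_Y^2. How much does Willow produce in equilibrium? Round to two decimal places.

Willow's profit: π_W = (407 - 2Q)q_W - (18q_W + q_W²). Setting ∂π_W/∂q_W = 0: 389 - 6q_W - 2(q_Y) = 0.
Yarrow's first-order condition: 396 - 6q_Y - 2(q_W) = 0.
Best responses: q_W = (389 - 2q_Y)/6, q_Y = (396 - 2q_W)/6.
Solving the pair: q_W = 771/16, q_Y = 799/16.

48.19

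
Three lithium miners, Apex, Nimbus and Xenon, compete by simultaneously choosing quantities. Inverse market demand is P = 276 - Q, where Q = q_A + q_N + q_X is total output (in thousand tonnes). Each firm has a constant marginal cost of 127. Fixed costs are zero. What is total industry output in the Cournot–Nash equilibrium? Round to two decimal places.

A representative firm's profit is π_i = q_i(276 - Q) - 127q_i.
Setting ∂π_i/∂q_i = 0 with rivals' quantities fixed: 149 - 2q_i - Σ_{j≠i} q_j = 0.
With identical firms every q_j equals q_i, so Σ_{j≠i} q_j = 2q_i and 149 = 4q_i, giving q_i = 149/4.
Total output Q = 149/4 + 149/4 + 149/4 = 447/4.

111.75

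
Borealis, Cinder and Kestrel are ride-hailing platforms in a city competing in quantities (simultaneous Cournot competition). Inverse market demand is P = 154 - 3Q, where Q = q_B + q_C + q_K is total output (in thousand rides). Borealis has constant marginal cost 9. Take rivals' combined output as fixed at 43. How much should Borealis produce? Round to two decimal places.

2.67

With rivals' combined output fixed at 43, Borealis's profit is π_B = (154 - 3·43 - 3q_B)q_B - (9q_B) = (25 - 3q_B)q_B - (9q_B).
∂π_B/∂q_B = 16 - 6q_B = 0, so q_B = 8/3.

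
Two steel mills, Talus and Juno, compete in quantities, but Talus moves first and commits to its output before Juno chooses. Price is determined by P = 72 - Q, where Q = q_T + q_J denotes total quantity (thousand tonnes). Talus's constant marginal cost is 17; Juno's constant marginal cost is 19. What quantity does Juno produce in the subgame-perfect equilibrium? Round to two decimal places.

12.25

Solve by backward induction. Given q_T, the follower Juno maximises π_J = (72 - q_T - q_J)q_J - 19q_J.
Follower FOC: 53 - q_T - 2q_J = 0, so q_J(q_T) = (53 - q_T)/2.
Talus substitutes q_J(q_T) into its own profit: π_T = q_T(72 - q_T - (53 - q_T)/2) - 17q_T = (91/2 - (1/2)q_T)q_T - 17q_T.
Leader FOC: 57/2 - q_T = 0, so q_T = 57/2.
Then q_J = (53 - 57/2)/2 = 49/4.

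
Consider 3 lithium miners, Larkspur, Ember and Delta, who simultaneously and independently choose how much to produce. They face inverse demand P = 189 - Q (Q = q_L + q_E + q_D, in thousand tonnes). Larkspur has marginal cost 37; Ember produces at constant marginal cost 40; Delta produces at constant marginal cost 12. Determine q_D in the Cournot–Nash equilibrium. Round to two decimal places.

57.50

Larkspur's profit: π_L = (189 - Q)q_L - (37q_L). Setting ∂π_L/∂q_L = 0: 152 - 2q_L - (q_E + q_D) = 0.
Ember's first-order condition: 149 - 2q_E - (q_L + q_D) = 0.
Delta's first-order condition: 177 - 2q_D - (q_L + q_E) = 0.
Adding the 3 first-order conditions: 478 − 4Q = 0, so Q = 239/2.
Back-substituting: q_L = (152 − 239/2) = 65/2, q_E = (149 − 239/2) = 59/2, q_D = (177 − 239/2) = 115/2.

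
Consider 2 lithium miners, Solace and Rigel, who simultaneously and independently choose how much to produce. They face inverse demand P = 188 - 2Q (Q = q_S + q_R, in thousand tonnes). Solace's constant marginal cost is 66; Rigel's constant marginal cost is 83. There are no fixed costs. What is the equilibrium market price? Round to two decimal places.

112.33

Solace's profit: π_S = (188 - 2Q)q_S - (66q_S). Setting ∂π_S/∂q_S = 0: 122 - 4q_S - 2(q_R) = 0.
Rigel's profit: π_R = (188 - 2Q)q_R - (83q_R). Setting ∂π_R/∂q_R = 0: 105 - 4q_R - 2(q_S) = 0.
Rearranging gives the reaction functions q_S = (122 - 2q_R)/4 and q_R = (105 - 2q_S)/4.
Substituting one into the other gives q_S = 139/6 and q_R = 44/3.
Total output Q = 227/6, so price P = 188 - 2·(227/6) = 337/3.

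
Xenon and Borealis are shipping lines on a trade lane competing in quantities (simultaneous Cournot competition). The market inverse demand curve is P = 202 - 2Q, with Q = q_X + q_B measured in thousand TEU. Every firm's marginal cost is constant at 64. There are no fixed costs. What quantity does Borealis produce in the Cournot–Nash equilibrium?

A representative firm's profit is π_i = q_i(202 - 2Q) - 64q_i.
First-order condition (treating rivals' output as given): 138 - 4q_i - 2q_j = 0.
With identical firms every q_j equals q_i, so q_j = q_i and 138 = 6q_i, giving q_i = 23.

23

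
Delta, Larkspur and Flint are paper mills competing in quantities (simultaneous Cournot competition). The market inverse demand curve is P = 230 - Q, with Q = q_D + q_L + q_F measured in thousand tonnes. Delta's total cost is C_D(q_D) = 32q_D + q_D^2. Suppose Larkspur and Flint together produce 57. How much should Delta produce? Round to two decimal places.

35.25

With rivals' combined output fixed at 57, Delta's profit is π_D = (230 - 57 - q_D)q_D - (32q_D + q_D²) = (173 - q_D)q_D - (32q_D + q_D²).
∂π_D/∂q_D = 141 - 4q_D = 0, so q_D = 141/4.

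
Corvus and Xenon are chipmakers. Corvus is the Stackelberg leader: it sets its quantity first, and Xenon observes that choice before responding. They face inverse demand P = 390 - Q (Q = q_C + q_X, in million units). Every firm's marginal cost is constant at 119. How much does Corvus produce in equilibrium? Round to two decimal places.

The follower Xenon best-responds to any q_C: π_X = (390 - Q)q_X - 119q_X.
Follower FOC: 271 - q_C - 2q_X = 0, so q_X(q_C) = (271 - q_C)/2.
The leader anticipates this reaction. Substituting into P = 390 - Q gives P = 509/2 - (1/2)q_C, so π_C = (509/2 - (1/2)q_C)q_C - 119q_C.
Leader FOC: 271/2 - q_C = 0, so q_C = 271/2.
Then q_X = (271 - 271/2)/2 = 271/4.

135.50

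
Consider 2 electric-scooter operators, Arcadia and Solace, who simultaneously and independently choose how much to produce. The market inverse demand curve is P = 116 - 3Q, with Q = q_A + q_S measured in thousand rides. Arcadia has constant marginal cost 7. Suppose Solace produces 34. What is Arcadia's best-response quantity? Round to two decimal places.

1.17

With the rival's output fixed at 34, Arcadia's profit is π_A = (116 - 3·34 - 3q_A)q_A - (7q_A) = (14 - 3q_A)q_A - (7q_A).
∂π_A/∂q_A = 7 - 6q_A = 0, so q_A = 7/6.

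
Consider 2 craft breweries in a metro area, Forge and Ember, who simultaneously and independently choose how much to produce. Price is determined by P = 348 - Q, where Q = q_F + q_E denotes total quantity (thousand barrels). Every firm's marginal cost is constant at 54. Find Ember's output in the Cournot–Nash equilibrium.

Each firm earns π_i = (348 - Q)q_i - 54q_i.
First-order condition (treating rivals' output as given): 294 - 2q_i - q_j = 0.
With identical firms every q_j equals q_i, so q_j = q_i and 294 = 3q_i, giving q_i = 98.

98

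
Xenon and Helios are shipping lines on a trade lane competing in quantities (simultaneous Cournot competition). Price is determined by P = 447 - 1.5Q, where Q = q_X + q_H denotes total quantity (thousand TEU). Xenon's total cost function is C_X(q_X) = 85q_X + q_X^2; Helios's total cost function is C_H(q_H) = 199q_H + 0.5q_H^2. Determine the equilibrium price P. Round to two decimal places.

297.17

Xenon's profit: π_X = (447 - 1.5Q)q_X - (85q_X + q_X²). Setting ∂π_X/∂q_X = 0: 362 - 5q_X - (3/2)(q_H) = 0.
Helios's profit: π_H = (447 - 1.5Q)q_H - (199q_H + (1/2)q_H²). Setting ∂π_H/∂q_H = 0: 248 - 4q_H - (3/2)(q_X) = 0.
So q_X = (362 - (3/2)q_H)/5 and q_H = (248 - (3/2)q_X)/4.
Solving the pair: q_X = 60.6197, q_H = 39.2676.
Total output Q = 99.8873, so price P = 447 - (3/2)·99.8873 = 297.1690.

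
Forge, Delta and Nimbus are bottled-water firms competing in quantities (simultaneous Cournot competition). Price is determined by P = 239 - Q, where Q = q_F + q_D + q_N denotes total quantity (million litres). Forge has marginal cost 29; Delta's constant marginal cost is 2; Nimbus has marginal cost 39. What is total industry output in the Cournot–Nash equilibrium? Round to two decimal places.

Forge's profit: π_F = (239 - Q)q_F - (29q_F). Setting ∂π_F/∂q_F = 0: 210 - 2q_F - (q_D + q_N) = 0.
Delta's profit: π_D = (239 - Q)q_D - (2q_D). Setting ∂π_D/∂q_D = 0: 237 - 2q_D - (q_F + q_N) = 0.
Nimbus's first-order condition: 200 - 2q_N - (q_F + q_D) = 0.
Summing all 3 equations gives 647 − 4Q = 0, hence Q = 647/4.
Back-substituting: q_F = (210 − 647/4) = 193/4, q_D = (237 − 647/4) = 301/4, q_N = (200 − 647/4) = 153/4.
Total output Q = 193/4 + 301/4 + 153/4 = 647/4.

161.75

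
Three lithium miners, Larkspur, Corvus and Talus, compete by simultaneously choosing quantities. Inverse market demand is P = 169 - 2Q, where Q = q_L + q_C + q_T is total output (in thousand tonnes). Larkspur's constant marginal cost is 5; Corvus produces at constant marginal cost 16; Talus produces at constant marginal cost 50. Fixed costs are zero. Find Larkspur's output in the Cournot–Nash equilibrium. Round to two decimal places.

Larkspur's profit: π_L = (169 - 2Q)q_L - (5q_L). Setting ∂π_L/∂q_L = 0: 164 - 4q_L - 2(q_C + q_T) = 0.
Corvus's first-order condition: 153 - 4q_C - 2(q_L + q_T) = 0.
Talus's first-order condition: 119 - 4q_T - 2(q_L + q_C) = 0.
Adding the 3 conditions: 436 − 4Q − 4Q = 0, i.e. Q = 109/2.
Back-substituting: q_L = (164 − 109)/2 = 55/2, q_C = (153 − 109)/2 = 22, q_T = (119 − 109)/2 = 5.

27.50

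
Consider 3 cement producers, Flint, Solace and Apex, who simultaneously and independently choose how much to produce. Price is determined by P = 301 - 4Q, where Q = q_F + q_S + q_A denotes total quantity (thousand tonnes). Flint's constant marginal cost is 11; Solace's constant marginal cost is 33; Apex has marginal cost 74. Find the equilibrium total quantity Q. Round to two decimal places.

49.06

Flint's profit: π_F = (301 - 4Q)q_F - (11q_F). Setting ∂π_F/∂q_F = 0: 290 - 8q_F - 4(q_S + q_A) = 0.
Solace's first-order condition: 268 - 8q_S - 4(q_F + q_A) = 0.
Apex's profit: π_A = (301 - 4Q)q_A - (74q_A). Setting ∂π_A/∂q_A = 0: 227 - 8q_A - 4(q_F + q_S) = 0.
Adding the 3 conditions: 785 − 8Q − 8Q = 0, i.e. Q = 785/16.
Back-substituting: q_F = (290 − 785/4)/4 = 375/16, q_S = (268 − 785/4)/4 = 287/16, q_A = (227 − 785/4)/4 = 123/16.
Total output Q = 375/16 + 287/16 + 123/16 = 785/16.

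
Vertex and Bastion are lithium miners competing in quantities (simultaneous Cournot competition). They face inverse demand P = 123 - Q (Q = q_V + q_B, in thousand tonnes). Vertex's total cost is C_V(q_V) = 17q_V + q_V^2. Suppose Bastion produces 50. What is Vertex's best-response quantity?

With the rival's output fixed at 50, Vertex's profit is π_V = (123 - 50 - q_V)q_V - (17q_V + q_V²) = (73 - q_V)q_V - (17q_V + q_V²).
∂π_V/∂q_V = 56 - 4q_V = 0, so q_V = 14.

14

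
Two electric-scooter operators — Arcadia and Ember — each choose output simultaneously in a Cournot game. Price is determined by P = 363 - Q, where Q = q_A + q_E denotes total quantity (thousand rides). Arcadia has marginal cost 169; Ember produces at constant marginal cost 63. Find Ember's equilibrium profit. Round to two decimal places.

Arcadia's profit: π_A = (363 - Q)q_A - (169q_A). Setting ∂π_A/∂q_A = 0: 194 - 2q_A - (q_E) = 0.
Ember's profit: π_E = (363 - Q)q_E - (63q_E). Setting ∂π_E/∂q_E = 0: 300 - 2q_E - (q_A) = 0.
Best responses: q_A = (194 - q_E)/2, q_E = (300 - q_A)/2.
Solving the pair: q_A = 88/3, q_E = 406/3.
Price P = 363 - 494/3 = 595/3.
Ember's profit: (595/3 - 63)·(406/3) = 18315.1111.

18315.11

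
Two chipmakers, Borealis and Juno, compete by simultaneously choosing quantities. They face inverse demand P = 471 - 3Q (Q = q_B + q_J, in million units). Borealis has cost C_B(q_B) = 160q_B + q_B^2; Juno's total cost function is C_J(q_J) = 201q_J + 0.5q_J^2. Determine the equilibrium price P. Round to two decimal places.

Borealis's profit: π_B = (471 - 3Q)q_B - (160q_B + q_B²). Setting ∂π_B/∂q_B = 0: 311 - 8q_B - 3(q_J) = 0.
Juno's first-order condition: 270 - 7q_J - 3(q_B) = 0.
So q_B = (311 - 3q_J)/8 and q_J = (270 - 3q_B)/7.
Substituting one into the other gives q_B = 1367/47 and q_J = 1227/47.
Total output Q = 55.1915, so price P = 471 - 3·55.1915 = 305.4255.

305.43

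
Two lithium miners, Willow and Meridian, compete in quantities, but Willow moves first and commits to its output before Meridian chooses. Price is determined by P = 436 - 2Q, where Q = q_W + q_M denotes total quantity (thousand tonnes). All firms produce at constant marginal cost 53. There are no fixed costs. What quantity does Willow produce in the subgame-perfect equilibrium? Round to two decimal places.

The follower Meridian best-responds to any q_W: π_M = (436 - 2Q)q_M - 53q_M.
Setting the follower's marginal profit to zero, 383 - 2q_W - 4q_M = 0, i.e. q_M = (383 - 2q_W)/4.
Willow substitutes q_M(q_W) into its own profit: π_W = q_W(436 - 2q_W - (383 - 2q_W)/2) - 53q_W = (489/2 - q_W)q_W - 53q_W.
The leader's first-order condition 383/2 - 2q_W = 0 yields q_W = 383/4.
Then q_M = (383 - 2·(383/4))/4 = 383/8.

95.75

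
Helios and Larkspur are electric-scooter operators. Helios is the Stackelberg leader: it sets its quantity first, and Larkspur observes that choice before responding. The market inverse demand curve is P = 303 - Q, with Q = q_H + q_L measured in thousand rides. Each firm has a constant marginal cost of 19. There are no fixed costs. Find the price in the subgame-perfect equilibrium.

90

The follower Larkspur best-responds to any q_H: π_L = (303 - Q)q_L - 19q_L.
Setting the follower's marginal profit to zero, 284 - q_H - 2q_L = 0, i.e. q_L = (284 - q_H)/2.
Helios substitutes q_L(q_H) into its own profit: π_H = q_H(303 - q_H - (284 - q_H)/2) - 19q_H = (161 - (1/2)q_H)q_H - 19q_H.
Leader FOC: 142 - q_H = 0, so q_H = 142.
Then q_L = (284 - 142)/2 = 71.
Total output Q = 213, so price P = 303 - 213 = 90.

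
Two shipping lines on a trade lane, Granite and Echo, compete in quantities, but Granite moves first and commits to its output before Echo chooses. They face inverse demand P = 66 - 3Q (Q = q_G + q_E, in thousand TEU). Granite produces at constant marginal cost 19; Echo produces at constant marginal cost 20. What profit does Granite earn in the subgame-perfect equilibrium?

The follower Echo best-responds to any q_G: π_E = (66 - 3Q)q_E - 20q_E.
Follower FOC: 46 - 3q_G - 6q_E = 0, so q_E(q_G) = (46 - 3q_G)/6.
Granite substitutes q_E(q_G) into its own profit: π_G = q_G(66 - 3q_G - (46 - 3q_G)/2) - 19q_G = (43 - (3/2)q_G)q_G - 19q_G.
The leader's first-order condition 24 - 3q_G = 0 yields q_G = 8.
Then q_E = (46 - 3·8)/6 = 11/3.
Price P = 66 - 3·(35/3) = 31.
Granite's profit: (31 - 19)·8 = 96.

96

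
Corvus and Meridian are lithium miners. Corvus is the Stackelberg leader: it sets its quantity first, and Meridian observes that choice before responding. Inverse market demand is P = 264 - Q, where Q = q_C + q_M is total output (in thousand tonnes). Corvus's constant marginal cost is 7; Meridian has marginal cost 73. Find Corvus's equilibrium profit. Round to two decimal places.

13041.13

Solve by backward induction. Given q_C, the follower Meridian maximises π_M = (264 - q_C - q_M)q_M - 73q_M.
Setting the follower's marginal profit to zero, 191 - q_C - 2q_M = 0, i.e. q_M = (191 - q_C)/2.
The leader anticipates this reaction. Substituting into P = 264 - Q gives P = 337/2 - (1/2)q_C, so π_C = (337/2 - (1/2)q_C)q_C - 7q_C.
Leader FOC: 323/2 - q_C = 0, so q_C = 323/2.
Then q_M = (191 - 323/2)/2 = 59/4.
Price P = 264 - 705/4 = 351/4.
Corvus's profit: (351/4 - 7)·(323/2) = 13041.1250.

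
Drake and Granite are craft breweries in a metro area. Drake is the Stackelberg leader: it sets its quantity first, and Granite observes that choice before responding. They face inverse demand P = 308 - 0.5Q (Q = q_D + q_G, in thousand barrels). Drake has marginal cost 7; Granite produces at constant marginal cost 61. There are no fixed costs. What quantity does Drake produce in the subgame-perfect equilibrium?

Solve by backward induction. Given q_D, the follower Granite maximises π_G = (308 - (1/2)q_D - (1/2)q_G)q_G - 61q_G.
Follower FOC: 247 - (1/2)q_D - q_G = 0, so q_G(q_D) = (247 - (1/2)q_D).
Drake substitutes q_G(q_D) into its own profit: π_D = q_D(308 - (1/2)q_D - (247 - (1/2)q_D)/2) - 7q_D = (369/2 - (1/4)q_D)q_D - 7q_D.
The leader's first-order condition 355/2 - (1/2)q_D = 0 yields q_D = 355.
Then q_G = (247 - (1/2)·355) = 139/2.

355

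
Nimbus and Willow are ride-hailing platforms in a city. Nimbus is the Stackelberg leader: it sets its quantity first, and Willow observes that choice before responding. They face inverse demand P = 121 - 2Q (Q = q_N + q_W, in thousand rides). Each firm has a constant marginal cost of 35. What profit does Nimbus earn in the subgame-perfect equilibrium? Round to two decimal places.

462.25

Solve by backward induction. Given q_N, the follower Willow maximises π_W = (121 - 2q_N - 2q_W)q_W - 35q_W.
Setting the follower's marginal profit to zero, 86 - 2q_N - 4q_W = 0, i.e. q_W = (86 - 2q_N)/4.
Nimbus substitutes q_W(q_N) into its own profit: π_N = q_N(121 - 2q_N - (86 - 2q_N)/2) - 35q_N = (78 - q_N)q_N - 35q_N.
Maximising: ∂π_N/∂q_N = 43 - 2q_N = 0, giving q_N = 43/2.
Then q_W = (86 - 2·(43/2))/4 = 43/4.
Price P = 121 - 2·(129/4) = 113/2.
Nimbus's profit: (113/2 - 35)·(43/2) = 1849/4.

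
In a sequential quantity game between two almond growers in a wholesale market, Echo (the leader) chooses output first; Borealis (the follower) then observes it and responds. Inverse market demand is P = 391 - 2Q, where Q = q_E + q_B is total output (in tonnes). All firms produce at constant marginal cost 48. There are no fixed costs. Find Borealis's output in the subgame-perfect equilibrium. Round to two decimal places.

42.88

The follower Borealis best-responds to any q_E: π_B = (391 - 2Q)q_B - 48q_B.
Follower FOC: 343 - 2q_E - 4q_B = 0, so q_B(q_E) = (343 - 2q_E)/4.
Echo substitutes q_B(q_E) into its own profit: π_E = q_E(391 - 2q_E - (343 - 2q_E)/2) - 48q_E = (439/2 - q_E)q_E - 48q_E.
Leader FOC: 343/2 - 2q_E = 0, so q_E = 343/4.
Then q_B = (343 - 2·(343/4))/4 = 343/8.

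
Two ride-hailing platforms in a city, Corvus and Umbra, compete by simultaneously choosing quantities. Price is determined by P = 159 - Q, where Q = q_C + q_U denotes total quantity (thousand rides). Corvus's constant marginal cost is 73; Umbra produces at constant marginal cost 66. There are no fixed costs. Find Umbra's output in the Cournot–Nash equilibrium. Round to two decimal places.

33.33

Corvus's profit: π_C = (159 - Q)q_C - (73q_C). Setting ∂π_C/∂q_C = 0: 86 - 2q_C - (q_U) = 0.
Umbra's first-order condition: 93 - 2q_U - (q_C) = 0.
Rearranging gives the reaction functions q_C = (86 - q_U)/2 and q_U = (93 - q_C)/2.
Substituting one into the other gives q_C = 79/3 and q_U = 100/3.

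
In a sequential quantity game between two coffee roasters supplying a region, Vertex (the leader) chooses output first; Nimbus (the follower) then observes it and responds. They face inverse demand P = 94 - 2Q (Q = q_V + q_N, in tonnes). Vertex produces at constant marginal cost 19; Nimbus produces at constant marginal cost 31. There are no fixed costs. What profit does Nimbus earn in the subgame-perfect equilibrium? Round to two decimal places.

Solve by backward induction. Given q_V, the follower Nimbus maximises π_N = (94 - 2q_V - 2q_N)q_N - 31q_N.
Follower FOC: 63 - 2q_V - 4q_N = 0, so q_N(q_V) = (63 - 2q_V)/4.
Vertex substitutes q_N(q_V) into its own profit: π_V = q_V(94 - 2q_V - (63 - 2q_V)/2) - 19q_V = (125/2 - q_V)q_V - 19q_V.
The leader's first-order condition 87/2 - 2q_V = 0 yields q_V = 87/4.
Then q_N = (63 - 2·(87/4))/4 = 39/8.
Price P = 94 - 2·(213/8) = 163/4.
Nimbus's profit: (163/4 - 31)·(39/8) = 1521/32.

47.53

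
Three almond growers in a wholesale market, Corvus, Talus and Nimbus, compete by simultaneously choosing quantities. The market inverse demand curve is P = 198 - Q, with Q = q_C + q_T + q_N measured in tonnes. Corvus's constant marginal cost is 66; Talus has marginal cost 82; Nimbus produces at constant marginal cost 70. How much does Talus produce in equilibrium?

Corvus's profit: π_C = (198 - Q)q_C - (66q_C). Setting ∂π_C/∂q_C = 0: 132 - 2q_C - (q_T + q_N) = 0.
Talus's first-order condition: 116 - 2q_T - (q_C + q_N) = 0.
Nimbus's profit: π_N = (198 - Q)q_N - (70q_N). Setting ∂π_N/∂q_N = 0: 128 - 2q_N - (q_C + q_T) = 0.
Adding the 3 conditions: 376 − 2Q − 2Q = 0, i.e. Q = 94.
Back-substituting: q_C = (132 − 94) = 38, q_T = (116 − 94) = 22, q_N = (128 − 94) = 34.

22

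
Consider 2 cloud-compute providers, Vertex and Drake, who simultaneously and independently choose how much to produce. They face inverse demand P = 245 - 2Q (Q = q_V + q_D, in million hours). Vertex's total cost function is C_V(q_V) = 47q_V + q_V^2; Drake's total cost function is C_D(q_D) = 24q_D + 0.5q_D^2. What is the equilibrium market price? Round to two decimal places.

131.31

Vertex's profit: π_V = (245 - 2Q)q_V - (47q_V + q_V²). Setting ∂π_V/∂q_V = 0: 198 - 6q_V - 2(q_D) = 0.
Drake's first-order condition: 221 - 5q_D - 2(q_V) = 0.
Best responses: q_V = (198 - 2q_D)/6, q_D = (221 - 2q_V)/5.
Substituting one into the other gives q_V = 274/13 and q_D = 465/13.
Total output Q = 739/13, so price P = 245 - 2·(739/13) = 1707/13.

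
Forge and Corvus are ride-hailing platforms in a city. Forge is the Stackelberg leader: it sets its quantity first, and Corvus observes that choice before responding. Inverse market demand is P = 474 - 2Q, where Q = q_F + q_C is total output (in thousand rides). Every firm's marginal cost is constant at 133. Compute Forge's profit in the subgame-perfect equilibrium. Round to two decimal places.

The follower Corvus best-responds to any q_F: π_C = (474 - 2Q)q_C - 133q_C.
Setting the follower's marginal profit to zero, 341 - 2q_F - 4q_C = 0, i.e. q_C = (341 - 2q_F)/4.
Forge substitutes q_C(q_F) into its own profit: π_F = q_F(474 - 2q_F - (341 - 2q_F)/2) - 133q_F = (607/2 - q_F)q_F - 133q_F.
Leader FOC: 341/2 - 2q_F = 0, so q_F = 341/4.
Then q_C = (341 - 2·(341/4))/4 = 341/8.
Price P = 474 - 2·(1023/8) = 873/4.
Forge's profit: (873/4 - 133)·(341/4) = 7267.5625.

7267.56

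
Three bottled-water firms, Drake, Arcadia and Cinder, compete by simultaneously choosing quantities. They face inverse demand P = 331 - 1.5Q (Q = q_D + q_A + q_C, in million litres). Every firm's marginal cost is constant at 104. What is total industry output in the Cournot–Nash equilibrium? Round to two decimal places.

Each firm earns π_i = (331 - 1.5Q)q_i - 104q_i.
Setting ∂π_i/∂q_i = 0 with rivals' quantities fixed: 227 - 3q_i - (3/2)·Σ_{j≠i} q_j = 0.
With identical firms every q_j equals q_i, so Σ_{j≠i} q_j = 2q_i and 227 = 6q_i, giving q_i = 227/6.
Total output Q = 227/6 + 227/6 + 227/6 = 227/2.

113.50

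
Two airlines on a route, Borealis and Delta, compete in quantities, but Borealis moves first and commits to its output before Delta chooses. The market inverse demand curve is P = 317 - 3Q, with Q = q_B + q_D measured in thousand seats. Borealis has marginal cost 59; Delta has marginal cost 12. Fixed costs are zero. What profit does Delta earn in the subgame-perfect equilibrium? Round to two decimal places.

Solve by backward induction. Given q_B, the follower Delta maximises π_D = (317 - 3q_B - 3q_D)q_D - 12q_D.
Setting the follower's marginal profit to zero, 305 - 3q_B - 6q_D = 0, i.e. q_D = (305 - 3q_B)/6.
Borealis substitutes q_D(q_B) into its own profit: π_B = q_B(317 - 3q_B - (305 - 3q_B)/2) - 59q_B = (329/2 - (3/2)q_B)q_B - 59q_B.
The leader's first-order condition 211/2 - 3q_B = 0 yields q_B = 211/6.
Then q_D = (305 - 3·(211/6))/6 = 133/4.
Price P = 317 - 3·(821/12) = 447/4.
Delta's profit: (447/4 - 12)·(133/4) = 3316.6875.

3316.69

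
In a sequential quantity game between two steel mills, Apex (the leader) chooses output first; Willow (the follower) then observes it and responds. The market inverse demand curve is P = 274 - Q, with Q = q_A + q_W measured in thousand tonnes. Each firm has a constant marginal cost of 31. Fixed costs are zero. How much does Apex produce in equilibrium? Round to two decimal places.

The follower Willow best-responds to any q_A: π_W = (274 - Q)q_W - 31q_W.
∂π_W/∂q_W = 243 - q_A - 2q_W = 0 gives the reaction function q_W = (243 - q_A)/2.
Apex substitutes q_W(q_A) into its own profit: π_A = q_A(274 - q_A - (243 - q_A)/2) - 31q_A = (305/2 - (1/2)q_A)q_A - 31q_A.
Maximising: ∂π_A/∂q_A = 243/2 - q_A = 0, giving q_A = 243/2.
Then q_W = (243 - 243/2)/2 = 243/4.

121.50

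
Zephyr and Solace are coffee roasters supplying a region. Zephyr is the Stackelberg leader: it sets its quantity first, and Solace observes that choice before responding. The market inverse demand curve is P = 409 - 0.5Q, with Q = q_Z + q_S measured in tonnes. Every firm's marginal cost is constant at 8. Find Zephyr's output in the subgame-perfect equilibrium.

Solve by backward induction. Given q_Z, the follower Solace maximises π_S = (409 - (1/2)q_Z - (1/2)q_S)q_S - 8q_S.
Follower FOC: 401 - (1/2)q_Z - q_S = 0, so q_S(q_Z) = (401 - (1/2)q_Z).
Zephyr substitutes q_S(q_Z) into its own profit: π_Z = q_Z(409 - (1/2)q_Z - (401 - (1/2)q_Z)/2) - 8q_Z = (417/2 - (1/4)q_Z)q_Z - 8q_Z.
Leader FOC: 401/2 - (1/2)q_Z = 0, so q_Z = 401.
Then q_S = (401 - (1/2)·401) = 401/2.

401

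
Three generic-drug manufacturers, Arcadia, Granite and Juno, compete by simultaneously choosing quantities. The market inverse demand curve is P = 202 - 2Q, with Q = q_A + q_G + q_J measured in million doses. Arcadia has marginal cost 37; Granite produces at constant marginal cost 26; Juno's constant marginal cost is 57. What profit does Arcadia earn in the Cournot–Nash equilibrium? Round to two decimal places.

946.13

Arcadia's profit: π_A = (202 - 2Q)q_A - (37q_A). Setting ∂π_A/∂q_A = 0: 165 - 4q_A - 2(q_G + q_J) = 0.
Granite's profit: π_G = (202 - 2Q)q_G - (26q_G). Setting ∂π_G/∂q_G = 0: 176 - 4q_G - 2(q_A + q_J) = 0.
Juno's first-order condition: 145 - 4q_J - 2(q_A + q_G) = 0.
Adding the 3 conditions: 486 − 4Q − 4Q = 0, i.e. Q = 243/4.
Back-substituting: q_A = (165 − 243/2)/2 = 87/4, q_G = (176 − 243/2)/2 = 109/4, q_J = (145 − 243/2)/2 = 47/4.
Price P = 202 - 2·(243/4) = 161/2.
Arcadia's profit: (161/2 - 37)·(87/4) = 946.1250.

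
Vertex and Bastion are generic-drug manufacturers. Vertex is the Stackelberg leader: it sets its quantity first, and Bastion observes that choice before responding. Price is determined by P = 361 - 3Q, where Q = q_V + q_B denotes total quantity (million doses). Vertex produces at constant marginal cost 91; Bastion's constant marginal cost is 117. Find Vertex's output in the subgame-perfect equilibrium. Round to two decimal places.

49.33

The follower Bastion best-responds to any q_V: π_B = (361 - 3Q)q_B - 117q_B.
∂π_B/∂q_B = 244 - 3q_V - 6q_B = 0 gives the reaction function q_B = (244 - 3q_V)/6.
Vertex substitutes q_B(q_V) into its own profit: π_V = q_V(361 - 3q_V - (244 - 3q_V)/2) - 91q_V = (239 - (3/2)q_V)q_V - 91q_V.
Leader FOC: 148 - 3q_V = 0, so q_V = 148/3.
Then q_B = (244 - 3·(148/3))/6 = 16.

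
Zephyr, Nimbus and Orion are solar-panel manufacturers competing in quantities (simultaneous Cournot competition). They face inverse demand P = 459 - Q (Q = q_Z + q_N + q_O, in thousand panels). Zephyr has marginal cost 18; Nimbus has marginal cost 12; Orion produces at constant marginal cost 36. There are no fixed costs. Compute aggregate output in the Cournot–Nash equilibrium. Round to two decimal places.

327.75

Zephyr's profit: π_Z = (459 - Q)q_Z - (18q_Z). Setting ∂π_Z/∂q_Z = 0: 441 - 2q_Z - (q_N + q_O) = 0.
Nimbus's first-order condition: 447 - 2q_N - (q_Z + q_O) = 0.
Orion's first-order condition: 423 - 2q_O - (q_Z + q_N) = 0.
Adding the 3 first-order conditions: 1311 − 4Q = 0, so Q = 1311/4.
Back-substituting: q_Z = (441 − 1311/4) = 453/4, q_N = (447 − 1311/4) = 477/4, q_O = (423 − 1311/4) = 381/4.
Total output Q = 453/4 + 477/4 + 381/4 = 1311/4.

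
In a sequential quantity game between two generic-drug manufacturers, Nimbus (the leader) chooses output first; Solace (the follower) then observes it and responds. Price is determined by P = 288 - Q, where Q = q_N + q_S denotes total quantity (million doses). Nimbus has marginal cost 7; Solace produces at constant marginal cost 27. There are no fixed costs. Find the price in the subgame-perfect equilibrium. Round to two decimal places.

Solve by backward induction. Given q_N, the follower Solace maximises π_S = (288 - q_N - q_S)q_S - 27q_S.
Setting the follower's marginal profit to zero, 261 - q_N - 2q_S = 0, i.e. q_S = (261 - q_N)/2.
Nimbus substitutes q_S(q_N) into its own profit: π_N = q_N(288 - q_N - (261 - q_N)/2) - 7q_N = (315/2 - (1/2)q_N)q_N - 7q_N.
Maximising: ∂π_N/∂q_N = 301/2 - q_N = 0, giving q_N = 301/2.
Then q_S = (261 - 301/2)/2 = 221/4.
Total output Q = 823/4, so price P = 288 - 823/4 = 329/4.

82.25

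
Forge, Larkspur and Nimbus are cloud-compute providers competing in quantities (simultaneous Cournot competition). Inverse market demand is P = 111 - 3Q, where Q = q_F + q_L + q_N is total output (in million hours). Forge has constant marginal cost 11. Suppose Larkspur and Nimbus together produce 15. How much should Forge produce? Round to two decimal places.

9.17

With rivals' combined output fixed at 15, Forge's profit is π_F = (111 - 3·15 - 3q_F)q_F - (11q_F) = (66 - 3q_F)q_F - (11q_F).
∂π_F/∂q_F = 55 - 6q_F = 0, so q_F = 55/6.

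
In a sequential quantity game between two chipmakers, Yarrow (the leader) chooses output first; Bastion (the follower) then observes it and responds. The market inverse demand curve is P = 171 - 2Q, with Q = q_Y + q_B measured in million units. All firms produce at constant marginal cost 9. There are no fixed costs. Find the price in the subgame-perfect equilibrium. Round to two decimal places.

49.50

Solve by backward induction. Given q_Y, the follower Bastion maximises π_B = (171 - 2q_Y - 2q_B)q_B - 9q_B.
∂π_B/∂q_B = 162 - 2q_Y - 4q_B = 0 gives the reaction function q_B = (162 - 2q_Y)/4.
Yarrow substitutes q_B(q_Y) into its own profit: π_Y = q_Y(171 - 2q_Y - (162 - 2q_Y)/2) - 9q_Y = (90 - q_Y)q_Y - 9q_Y.
Maximising: ∂π_Y/∂q_Y = 81 - 2q_Y = 0, giving q_Y = 81/2.
Then q_B = (162 - 2·(81/2))/4 = 81/4.
Total output Q = 243/4, so price P = 171 - 2·(243/4) = 99/2.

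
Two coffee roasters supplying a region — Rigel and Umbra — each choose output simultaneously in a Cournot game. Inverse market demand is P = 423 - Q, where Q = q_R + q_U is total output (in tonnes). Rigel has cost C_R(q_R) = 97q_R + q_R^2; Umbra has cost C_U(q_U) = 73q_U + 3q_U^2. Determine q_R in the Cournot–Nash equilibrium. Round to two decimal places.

Rigel's profit: π_R = (423 - Q)q_R - (97q_R + q_R²). Setting ∂π_R/∂q_R = 0: 326 - 4q_R - (q_U) = 0.
Umbra's profit: π_U = (423 - Q)q_U - (73q_U + 3q_U²). Setting ∂π_U/∂q_U = 0: 350 - 8q_U - (q_R) = 0.
Rearranging gives the reaction functions q_R = (326 - q_U)/4 and q_U = (350 - q_R)/8.
Substituting one into the other gives q_R = 72.8387 and q_U = 1074/31.

72.84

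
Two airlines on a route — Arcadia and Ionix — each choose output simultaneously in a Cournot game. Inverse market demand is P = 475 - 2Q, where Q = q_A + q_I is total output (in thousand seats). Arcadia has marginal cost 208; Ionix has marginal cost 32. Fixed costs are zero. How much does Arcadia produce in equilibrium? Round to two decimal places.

15.17

Arcadia's profit: π_A = (475 - 2Q)q_A - (208q_A). Setting ∂π_A/∂q_A = 0: 267 - 4q_A - 2(q_I) = 0.
Ionix's first-order condition: 443 - 4q_I - 2(q_A) = 0.
Best responses: q_A = (267 - 2q_I)/4, q_I = (443 - 2q_A)/4.
Substituting one into the other gives q_A = 91/6 and q_I = 619/6.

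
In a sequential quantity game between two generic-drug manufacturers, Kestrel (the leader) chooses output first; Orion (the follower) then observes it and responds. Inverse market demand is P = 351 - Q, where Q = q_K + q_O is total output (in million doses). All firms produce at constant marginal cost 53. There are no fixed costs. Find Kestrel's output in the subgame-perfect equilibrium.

149

The follower Orion best-responds to any q_K: π_O = (351 - Q)q_O - 53q_O.
Setting the follower's marginal profit to zero, 298 - q_K - 2q_O = 0, i.e. q_O = (298 - q_K)/2.
The leader anticipates this reaction. Substituting into P = 351 - Q gives P = 202 - (1/2)q_K, so π_K = (202 - (1/2)q_K)q_K - 53q_K.
The leader's first-order condition 149 - q_K = 0 yields q_K = 149.
Then q_O = (298 - 149)/2 = 149/2.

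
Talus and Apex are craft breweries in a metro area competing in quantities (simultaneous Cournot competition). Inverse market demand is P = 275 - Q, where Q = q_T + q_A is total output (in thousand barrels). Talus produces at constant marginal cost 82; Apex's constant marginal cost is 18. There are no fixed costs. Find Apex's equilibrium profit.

11449

Talus's profit: π_T = (275 - Q)q_T - (82q_T). Setting ∂π_T/∂q_T = 0: 193 - 2q_T - (q_A) = 0.
Apex's profit: π_A = (275 - Q)q_A - (18q_A). Setting ∂π_A/∂q_A = 0: 257 - 2q_A - (q_T) = 0.
Best responses: q_T = (193 - q_A)/2, q_A = (257 - q_T)/2.
Substituting one into the other gives q_T = 43 and q_A = 107.
Price P = 275 - 150 = 125.
Apex's profit: (125 - 18)·107 = 11449.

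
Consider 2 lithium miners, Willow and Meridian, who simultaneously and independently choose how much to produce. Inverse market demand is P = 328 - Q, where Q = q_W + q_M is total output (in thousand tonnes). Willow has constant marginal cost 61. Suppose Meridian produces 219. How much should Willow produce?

With the rival's output fixed at 219, Willow's profit is π_W = (328 - 219 - q_W)q_W - (61q_W) = (109 - q_W)q_W - (61q_W).
∂π_W/∂q_W = 48 - 2q_W = 0, so q_W = 24.

24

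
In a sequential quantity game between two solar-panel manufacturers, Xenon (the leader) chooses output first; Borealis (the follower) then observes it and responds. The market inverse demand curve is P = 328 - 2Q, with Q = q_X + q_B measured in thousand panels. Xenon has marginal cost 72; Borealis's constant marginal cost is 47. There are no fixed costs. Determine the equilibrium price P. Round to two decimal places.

Solve by backward induction. Given q_X, the follower Borealis maximises π_B = (328 - 2q_X - 2q_B)q_B - 47q_B.
∂π_B/∂q_B = 281 - 2q_X - 4q_B = 0 gives the reaction function q_B = (281 - 2q_X)/4.
The leader anticipates this reaction. Substituting into P = 328 - 2Q gives P = 375/2 - q_X, so π_X = (375/2 - q_X)q_X - 72q_X.
Maximising: ∂π_X/∂q_X = 231/2 - 2q_X = 0, giving q_X = 231/4.
Then q_B = (281 - 2·(231/4))/4 = 331/8.
Total output Q = 793/8, so price P = 328 - 2·(793/8) = 519/4.

129.75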